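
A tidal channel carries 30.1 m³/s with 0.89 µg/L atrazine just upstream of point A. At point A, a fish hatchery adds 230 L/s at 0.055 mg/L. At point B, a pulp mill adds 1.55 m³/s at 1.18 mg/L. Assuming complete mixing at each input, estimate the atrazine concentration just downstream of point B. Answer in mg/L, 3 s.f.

0.0586 mg/L

0.89 µg/L = 0.00089 mg/L.
230 L/s = 0.23 m³/s.
After input A: C = (30.1·0.00089 + 0.23·0.055) / 30.33 = 0.0013 mg/L.
After input B: C = (30.33·0.0013 + 1.55·1.18) / 31.88 = 0.05861 mg/L.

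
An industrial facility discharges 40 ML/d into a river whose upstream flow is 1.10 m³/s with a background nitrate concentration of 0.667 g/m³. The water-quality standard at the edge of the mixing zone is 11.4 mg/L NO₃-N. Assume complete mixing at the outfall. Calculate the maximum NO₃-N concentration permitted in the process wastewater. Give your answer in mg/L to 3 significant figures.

36.9 mg/L

40 ML/d = 0.463 m³/s.
Mass balance: 11.4·1.563 = 0.463·Cₑ + 1.1·0.667.
Cₑ = (17.82 − 0.7337) / 0.463 = 36.9 mg/L.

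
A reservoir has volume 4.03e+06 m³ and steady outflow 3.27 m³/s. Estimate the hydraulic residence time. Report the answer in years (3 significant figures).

Q = 3.27 m³/s × 3.156e+07 s/yr = 1.032e+08 m³/yr.
Hydraulic residence time τ = V/Q = 4.03e+06/1.032e+08 = 0.03905 yr.

0.0391 yr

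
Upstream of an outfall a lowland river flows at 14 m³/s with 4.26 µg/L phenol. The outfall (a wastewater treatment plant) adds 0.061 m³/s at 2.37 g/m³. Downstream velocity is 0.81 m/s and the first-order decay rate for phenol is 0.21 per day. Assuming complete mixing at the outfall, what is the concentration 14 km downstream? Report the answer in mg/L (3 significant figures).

4.26 µg/L = 0.00426 mg/L.
After complete mixing, C₀ = (0.061·2.37 + 14·0.00426) / 14.06 = 0.01452 mg/L.
Travel time t = 1.4e+04 m / 0.81 m/s = 1.728e+04 s = 0.2 d.
C = 0.01452·exp(−0.21·0.2) = 0.01452·0.9589 = 0.01393 mg/L.

0.0139 mg/L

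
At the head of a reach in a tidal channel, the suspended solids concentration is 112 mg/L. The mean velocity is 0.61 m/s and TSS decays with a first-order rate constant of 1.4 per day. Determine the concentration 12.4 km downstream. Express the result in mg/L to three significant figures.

Travel time t = 12.4 km / 0.61 m/s = 1.24e+04/0.61 = 2.033e+04 s = 0.2353 d.
First-order decay: C = 112·exp(−1.4·0.2353) = 112·0.7194 = 80.57 mg/L.

80.6 mg/L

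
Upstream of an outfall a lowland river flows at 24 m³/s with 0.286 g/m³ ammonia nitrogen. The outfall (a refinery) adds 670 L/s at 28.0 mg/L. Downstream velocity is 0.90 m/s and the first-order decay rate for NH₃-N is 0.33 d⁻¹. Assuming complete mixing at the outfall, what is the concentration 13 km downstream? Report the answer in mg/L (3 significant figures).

0.983 mg/L

670 L/s = 0.67 m³/s.
After complete mixing, C₀ = (0.67·28 + 24·0.286) / 24.67 = 1.039 mg/L.
Travel time t = 1.3e+04 m / 0.90 m/s = 1.444e+04 s = 0.1672 d.
C = 1.039·exp(−0.33·0.1672) = 1.039·0.9463 = 0.9829 mg/L.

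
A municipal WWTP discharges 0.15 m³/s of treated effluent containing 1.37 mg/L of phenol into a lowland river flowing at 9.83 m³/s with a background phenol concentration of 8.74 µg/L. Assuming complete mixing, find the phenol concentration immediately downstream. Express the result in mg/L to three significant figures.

8.74 µg/L = 0.00874 mg/L.
By mass balance at complete mixing, C = (0.15·1.37 + 9.83·0.00874) / (0.15 + 9.83) = 0.2914/9.98 = 0.0292 mg/L.

0.0292 mg/L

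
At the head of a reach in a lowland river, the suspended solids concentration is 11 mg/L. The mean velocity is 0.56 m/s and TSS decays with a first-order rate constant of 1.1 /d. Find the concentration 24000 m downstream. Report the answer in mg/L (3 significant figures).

6.37 mg/L

Travel time t = 24000 m / 0.56 m/s = 2.4e+04/0.56 = 4.286e+04 s = 0.496 d.
First-order decay: C = 11·exp(−1.1·0.496) = 11·0.5795 = 6.374 mg/L.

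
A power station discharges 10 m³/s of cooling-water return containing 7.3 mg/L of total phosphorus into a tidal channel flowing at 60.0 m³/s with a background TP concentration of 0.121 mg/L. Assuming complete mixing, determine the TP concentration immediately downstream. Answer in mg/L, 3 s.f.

Conservation of mass across the mixing zone: C = (10·7.3 + 60·0.121) / (10 + 60) = 80.26/70 = 1.147 mg/L.

1.15 mg/L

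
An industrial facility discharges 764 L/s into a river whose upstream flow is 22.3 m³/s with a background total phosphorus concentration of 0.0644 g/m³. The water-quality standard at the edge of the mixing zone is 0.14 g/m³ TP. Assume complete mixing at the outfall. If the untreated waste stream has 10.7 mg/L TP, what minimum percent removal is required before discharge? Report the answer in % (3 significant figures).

764 L/s = 0.764 m³/s.
Mass balance: 0.14·23.06 = 0.764·Cₑ + 22.3·0.0644.
Cₑ = (3.229 − 1.436) / 0.764 = 2.347 mg/L.
Required removal = 1 − 2.347/10.7 = 78.07 %.

78.1 %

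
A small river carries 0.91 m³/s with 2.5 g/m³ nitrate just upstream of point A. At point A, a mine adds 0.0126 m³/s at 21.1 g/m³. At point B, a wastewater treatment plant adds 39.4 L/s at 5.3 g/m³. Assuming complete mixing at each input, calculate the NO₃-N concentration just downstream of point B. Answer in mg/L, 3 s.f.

2.86 mg/L

After input A: C = (0.91·2.5 + 0.0126·21.1) / 0.9226 = 2.754 mg/L.
39.4 L/s = 0.0394 m³/s.
After input B: C = (0.9226·2.754 + 0.0394·5.3) / 0.962 = 2.858 mg/L.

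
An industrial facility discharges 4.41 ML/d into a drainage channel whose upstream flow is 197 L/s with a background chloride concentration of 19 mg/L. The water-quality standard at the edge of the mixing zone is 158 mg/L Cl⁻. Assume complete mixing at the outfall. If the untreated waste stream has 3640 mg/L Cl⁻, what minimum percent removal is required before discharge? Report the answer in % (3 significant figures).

80.9 %

4.41 ML/d = 0.05104 m³/s.
197 L/s = 0.197 m³/s.
Mass balance: 158·0.248 = 0.05104·Cₑ + 0.197·19.
Cₑ = (39.19 − 3.743) / 0.05104 = 694.5 mg/L.
Required removal = 1 − 694.5/3640 = 80.92 %.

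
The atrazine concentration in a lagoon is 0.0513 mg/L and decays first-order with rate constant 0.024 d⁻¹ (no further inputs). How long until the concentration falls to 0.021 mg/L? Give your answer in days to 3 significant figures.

t = ln(C₀/C)/k = ln(0.0513/0.021)/0.024 = 0.8932/0.024 = 37.22 d.

37.2 d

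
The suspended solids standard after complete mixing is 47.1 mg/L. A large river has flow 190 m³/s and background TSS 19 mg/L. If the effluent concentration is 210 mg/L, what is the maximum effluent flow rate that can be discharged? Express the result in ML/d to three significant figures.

Mass balance at complete mixing: C_std·(Q_w + Q_r) = Q_w·C_e + Q_r·C_b.
Rearranging, Q_w = Q_r·(C_std − C_b)/(C_e − C_std) = 190·(47.1 − 19) / (210 − 47.1) = 32.77 m³/s.
= 2832 ML/d.

2830 ML/d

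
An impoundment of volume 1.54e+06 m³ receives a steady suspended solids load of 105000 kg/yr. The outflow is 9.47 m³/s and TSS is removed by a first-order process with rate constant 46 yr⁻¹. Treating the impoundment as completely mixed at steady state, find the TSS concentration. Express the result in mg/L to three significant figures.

Outflow Q = 9.47 m³/s × 3.156e+07 s/yr = 2.989e+08 m³/yr.
Steady-state CSTR mass balance: W = Q·C + k·V·C, so C = W/(Q + kV).
Q + kV = 2.989e+08 + 46·1.54e+06 = 3.697e+08 m³/yr.
C = 105000/3.697e+08 = 0.000284 kg/m³ = 0.284 mg/L.

0.284 mg/L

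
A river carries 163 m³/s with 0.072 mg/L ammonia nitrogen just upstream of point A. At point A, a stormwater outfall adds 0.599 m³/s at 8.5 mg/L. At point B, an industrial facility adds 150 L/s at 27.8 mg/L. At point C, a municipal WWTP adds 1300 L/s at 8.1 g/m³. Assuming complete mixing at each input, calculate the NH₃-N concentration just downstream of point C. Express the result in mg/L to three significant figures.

After input A: C = (163·0.072 + 0.599·8.5) / 163.6 = 0.1029 mg/L.
150 L/s = 0.15 m³/s.
After input B: C = (163.6·0.1029 + 0.15·27.8) / 163.7 = 0.1282 mg/L.
1300 L/s = 1.3 m³/s.
After input C: C = (163.7·0.1282 + 1.3·8.1) / 165 = 0.191 mg/L.

0.191 mg/L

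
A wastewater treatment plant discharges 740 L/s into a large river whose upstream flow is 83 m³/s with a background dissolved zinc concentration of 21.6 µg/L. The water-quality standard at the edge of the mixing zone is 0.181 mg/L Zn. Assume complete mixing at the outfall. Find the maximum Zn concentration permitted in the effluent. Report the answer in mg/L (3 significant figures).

18.1 mg/L

740 L/s = 0.74 m³/s.
21.6 µg/L = 0.0216 mg/L.
Mass balance: 0.181·83.74 = 0.74·Cₑ + 83·0.0216.
Cₑ = (15.16 − 1.793) / 0.74 = 18.06 mg/L.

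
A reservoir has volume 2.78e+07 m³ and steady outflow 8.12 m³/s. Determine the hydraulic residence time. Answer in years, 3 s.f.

Q = 8.12 m³/s × 3.156e+07 s/yr = 2.562e+08 m³/yr.
Hydraulic residence time τ = V/Q = 2.78e+07/2.562e+08 = 0.1085 yr.

0.108 yr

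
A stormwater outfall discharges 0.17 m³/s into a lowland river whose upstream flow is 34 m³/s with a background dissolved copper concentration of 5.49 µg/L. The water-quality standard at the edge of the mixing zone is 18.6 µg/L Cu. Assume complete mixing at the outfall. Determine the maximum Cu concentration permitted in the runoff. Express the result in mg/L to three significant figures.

5.49 µg/L = 0.00549 mg/L.
18.6 µg/L = 0.0186 mg/L.
Mass balance: 0.0186·34.17 = 0.17·Cₑ + 34·0.00549.
Cₑ = (0.6356 − 0.1867) / 0.17 = 2.641 mg/L.

2.64 mg/L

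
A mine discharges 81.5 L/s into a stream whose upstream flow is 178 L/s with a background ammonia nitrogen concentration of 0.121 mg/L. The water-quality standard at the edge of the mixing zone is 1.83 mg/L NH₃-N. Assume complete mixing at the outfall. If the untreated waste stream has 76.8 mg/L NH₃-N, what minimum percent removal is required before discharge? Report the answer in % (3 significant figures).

92.8 %

81.5 L/s = 0.0815 m³/s.
178 L/s = 0.178 m³/s.
Mass balance: 1.83·0.2595 = 0.0815·Cₑ + 0.178·0.121.
Cₑ = (0.4749 − 0.02154) / 0.0815 = 5.563 mg/L.
Required removal = 1 − 5.563/76.8 = 92.76 %.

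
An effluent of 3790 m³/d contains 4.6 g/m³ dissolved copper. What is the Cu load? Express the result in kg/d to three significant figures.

3790 m³/d = 0.04387 m³/s.
Mass flux = Q·C = 0.04387 m³/s × 4.6 g/m³ = 0.2018 g/s.
= 0.2018 g/s × 86.4 = 17.43 kg/d.

17.4 kg/d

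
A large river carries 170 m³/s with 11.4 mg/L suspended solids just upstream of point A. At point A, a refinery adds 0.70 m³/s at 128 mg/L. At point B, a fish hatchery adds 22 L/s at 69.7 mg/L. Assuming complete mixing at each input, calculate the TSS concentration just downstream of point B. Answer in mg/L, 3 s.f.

11.9 mg/L

After input A: C = (170·11.4 + 0.7·128) / 170.7 = 11.88 mg/L.
22 L/s = 0.022 m³/s.
After input B: C = (170.7·11.88 + 0.022·69.7) / 170.7 = 11.89 mg/L.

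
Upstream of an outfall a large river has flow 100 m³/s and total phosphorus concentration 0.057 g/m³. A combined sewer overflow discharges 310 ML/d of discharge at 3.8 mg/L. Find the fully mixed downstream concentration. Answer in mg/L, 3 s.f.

310 ML/d = 3.588 m³/s.
Conservation of mass across the mixing zone: C = (3.588·3.8 + 100·0.057) / (3.588 + 100) = 19.33/103.6 = 0.1866 mg/L.

0.187 mg/L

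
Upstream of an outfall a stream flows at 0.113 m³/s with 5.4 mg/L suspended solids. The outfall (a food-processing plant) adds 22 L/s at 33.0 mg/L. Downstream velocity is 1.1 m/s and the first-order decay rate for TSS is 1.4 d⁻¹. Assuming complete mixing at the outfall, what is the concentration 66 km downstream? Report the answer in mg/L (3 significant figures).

3.74 mg/L

22 L/s = 0.022 m³/s.
After complete mixing, C₀ = (0.022·33 + 0.113·5.4) / 0.135 = 9.898 mg/L.
Travel time t = 6.6e+04 m / 1.1 m/s = 6e+04 s = 0.6944 d.
C = 9.898·exp(−1.4·0.6944) = 9.898·0.3782 = 3.744 mg/L.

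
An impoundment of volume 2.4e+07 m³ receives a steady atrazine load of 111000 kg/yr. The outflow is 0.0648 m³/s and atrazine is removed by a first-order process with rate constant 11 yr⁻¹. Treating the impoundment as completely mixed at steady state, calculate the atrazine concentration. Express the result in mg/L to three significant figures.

0.417 mg/L

Outflow Q = 0.0648 m³/s × 3.156e+07 s/yr = 2.045e+06 m³/yr.
Steady-state CSTR mass balance: W = Q·C + k·V·C, so C = W/(Q + kV).
Q + kV = 2.045e+06 + 11·2.4e+07 = 2.66e+08 m³/yr.
C = 111000/2.66e+08 = 0.0004172 kg/m³ = 0.4172 mg/L.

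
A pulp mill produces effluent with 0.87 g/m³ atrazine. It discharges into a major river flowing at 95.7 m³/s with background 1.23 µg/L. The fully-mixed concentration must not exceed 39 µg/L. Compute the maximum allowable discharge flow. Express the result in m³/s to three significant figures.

4.35 m³/s

1.23 µg/L = 0.00123 mg/L.
39 µg/L = 0.039 mg/L.
Mass balance at complete mixing: C_std·(Q_w + Q_r) = Q_w·C_e + Q_r·C_b.
Rearranging, Q_w = Q_r·(C_std − C_b)/(C_e − C_std) = 95.7·(0.039 − 0.00123) / (0.87 − 0.039) = 4.35 m³/s.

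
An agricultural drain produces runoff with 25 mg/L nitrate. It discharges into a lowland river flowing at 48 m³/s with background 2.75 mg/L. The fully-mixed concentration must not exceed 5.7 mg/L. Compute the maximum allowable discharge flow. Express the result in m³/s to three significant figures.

Mass balance at complete mixing: C_std·(Q_w + Q_r) = Q_w·C_e + Q_r·C_b.
Rearranging, Q_w = Q_r·(C_std − C_b)/(C_e − C_std) = 48·(5.7 − 2.75) / (25 − 5.7) = 7.337 m³/s.

7.34 m³/s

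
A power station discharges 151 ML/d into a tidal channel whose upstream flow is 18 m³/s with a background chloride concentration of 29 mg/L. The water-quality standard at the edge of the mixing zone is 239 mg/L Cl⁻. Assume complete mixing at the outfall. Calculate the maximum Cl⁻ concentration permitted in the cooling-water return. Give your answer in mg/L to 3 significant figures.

151 ML/d = 1.748 m³/s.
Mass balance: 239·19.75 = 1.748·Cₑ + 18·29.
Cₑ = (4720 − 522) / 1.748 = 2402 mg/L.

2400 mg/L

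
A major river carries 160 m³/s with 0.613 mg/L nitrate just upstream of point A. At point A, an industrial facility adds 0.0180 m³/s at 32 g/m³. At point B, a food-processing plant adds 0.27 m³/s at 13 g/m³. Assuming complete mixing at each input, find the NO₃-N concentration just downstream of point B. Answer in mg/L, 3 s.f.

0.637 mg/L

After input A: C = (160·0.613 + 0.018·32) / 160 = 0.6165 mg/L.
After input B: C = (160·0.6165 + 0.27·13) / 160.3 = 0.6374 mg/L.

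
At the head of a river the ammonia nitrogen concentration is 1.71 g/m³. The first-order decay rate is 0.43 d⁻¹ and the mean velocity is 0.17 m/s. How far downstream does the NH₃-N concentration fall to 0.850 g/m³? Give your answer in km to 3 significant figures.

23.9 km

From C = C₀·e^(−kt), t = ln(C₀/C)/k = ln(1.71/0.850)/0.43 = 0.699/0.43 = 1.626 d.
Distance = v·t = 0.17 m/s × 1.405e+05 s = 2.388e+04 m = 23.88 km.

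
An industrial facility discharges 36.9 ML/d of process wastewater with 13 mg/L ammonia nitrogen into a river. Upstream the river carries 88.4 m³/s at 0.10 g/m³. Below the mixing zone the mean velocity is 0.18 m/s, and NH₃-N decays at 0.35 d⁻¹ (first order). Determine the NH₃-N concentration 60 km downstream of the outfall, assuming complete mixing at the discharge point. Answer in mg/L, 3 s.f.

0.0420 mg/L

36.9 ML/d = 0.4271 m³/s.
After complete mixing, C₀ = (0.4271·13 + 88.4·0.1) / 88.83 = 0.162 mg/L.
Travel time t = 6e+04 m / 0.18 m/s = 3.333e+05 s = 3.858 d.
C = 0.162·exp(−0.35·3.858) = 0.162·0.2592 = 0.04199 mg/L.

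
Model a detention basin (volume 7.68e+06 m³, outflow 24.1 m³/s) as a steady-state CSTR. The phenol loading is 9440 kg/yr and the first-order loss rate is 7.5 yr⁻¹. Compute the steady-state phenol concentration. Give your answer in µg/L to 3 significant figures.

Outflow Q = 24.1 m³/s × 3.156e+07 s/yr = 7.605e+08 m³/yr.
Steady-state CSTR mass balance: W = Q·C + k·V·C, so C = W/(Q + kV).
Q + kV = 7.605e+08 + 7.5·7.68e+06 = 8.181e+08 m³/yr.
C = 9440/8.181e+08 = 1.154e-05 kg/m³ = 0.01154 mg/L = 11.54 µg/L.

11.5 µg/L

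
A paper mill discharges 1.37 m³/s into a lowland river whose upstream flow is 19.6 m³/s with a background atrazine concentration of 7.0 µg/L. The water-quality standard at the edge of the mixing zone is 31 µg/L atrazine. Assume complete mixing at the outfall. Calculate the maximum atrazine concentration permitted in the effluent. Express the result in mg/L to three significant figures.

0.374 mg/L

7.0 µg/L = 0.007 mg/L.
31 µg/L = 0.031 mg/L.
Mass balance: 0.031·20.97 = 1.37·Cₑ + 19.6·0.007.
Cₑ = (0.6501 − 0.1372) / 1.37 = 0.3744 mg/L.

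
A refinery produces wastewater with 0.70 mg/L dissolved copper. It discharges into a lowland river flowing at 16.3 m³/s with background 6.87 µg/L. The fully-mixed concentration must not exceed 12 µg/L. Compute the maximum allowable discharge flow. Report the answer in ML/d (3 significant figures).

6.87 µg/L = 0.00687 mg/L.
12 µg/L = 0.012 mg/L.
Mass balance at complete mixing: C_std·(Q_w + Q_r) = Q_w·C_e + Q_r·C_b.
Rearranging, Q_w = Q_r·(C_std − C_b)/(C_e − C_std) = 16.3·(0.012 − 0.00687) / (0.7 − 0.012) = 0.1215 m³/s.
= 10.5 ML/d.

10.5 ML/d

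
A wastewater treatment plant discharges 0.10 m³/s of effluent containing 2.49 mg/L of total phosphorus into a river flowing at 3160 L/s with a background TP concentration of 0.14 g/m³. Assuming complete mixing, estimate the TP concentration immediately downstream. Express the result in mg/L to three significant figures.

0.212 mg/L

3160 L/s = 3.16 m³/s.
Flow-weighted mixing gives C = (0.1·2.49 + 3.16·0.14) / (0.1 + 3.16) = 0.6914/3.26 = 0.2121 mg/L.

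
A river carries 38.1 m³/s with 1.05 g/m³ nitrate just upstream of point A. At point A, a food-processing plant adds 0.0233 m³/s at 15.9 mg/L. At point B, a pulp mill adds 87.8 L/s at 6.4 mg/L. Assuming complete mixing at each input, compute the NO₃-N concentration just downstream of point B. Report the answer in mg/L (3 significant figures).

After input A: C = (38.1·1.05 + 0.0233·15.9) / 38.12 = 1.059 mg/L.
87.8 L/s = 0.0878 m³/s.
After input B: C = (38.12·1.059 + 0.0878·6.4) / 38.21 = 1.071 mg/L.

1.07 mg/L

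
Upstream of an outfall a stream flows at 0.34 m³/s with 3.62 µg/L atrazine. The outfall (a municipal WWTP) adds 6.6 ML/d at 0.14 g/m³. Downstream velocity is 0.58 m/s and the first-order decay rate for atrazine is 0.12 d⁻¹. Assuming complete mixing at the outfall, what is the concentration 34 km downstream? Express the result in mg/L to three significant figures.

0.0264 mg/L

6.6 ML/d = 0.07639 m³/s.
3.62 µg/L = 0.00362 mg/L.
After complete mixing, C₀ = (0.07639·0.14 + 0.34·0.00362) / 0.4164 = 0.02864 mg/L.
Travel time t = 3.4e+04 m / 0.58 m/s = 5.862e+04 s = 0.6785 d.
C = 0.02864·exp(−0.12·0.6785) = 0.02864·0.9218 = 0.0264 mg/L.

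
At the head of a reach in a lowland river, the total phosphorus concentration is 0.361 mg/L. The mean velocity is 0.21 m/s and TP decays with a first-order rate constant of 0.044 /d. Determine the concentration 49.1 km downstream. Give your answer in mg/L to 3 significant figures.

Travel time t = 49.1 km / 0.21 m/s = 4.91e+04/0.21 = 2.338e+05 s = 2.706 d.
First-order decay: C = 0.361·exp(−0.044·2.706) = 0.361·0.8877 = 0.3205 mg/L.

0.320 mg/L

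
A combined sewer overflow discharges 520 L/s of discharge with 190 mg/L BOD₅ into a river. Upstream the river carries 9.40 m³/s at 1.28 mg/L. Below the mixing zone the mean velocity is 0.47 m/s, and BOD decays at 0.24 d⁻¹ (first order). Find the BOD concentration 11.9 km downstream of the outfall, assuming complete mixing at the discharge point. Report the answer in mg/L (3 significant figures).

520 L/s = 0.52 m³/s.
After complete mixing, C₀ = (0.52·190 + 9.4·1.28) / 9.92 = 11.17 mg/L.
Travel time t = 1.19e+04 m / 0.47 m/s = 2.532e+04 s = 0.293 d.
C = 11.17·exp(−0.24·0.293) = 11.17·0.9321 = 10.41 mg/L.

10.4 mg/L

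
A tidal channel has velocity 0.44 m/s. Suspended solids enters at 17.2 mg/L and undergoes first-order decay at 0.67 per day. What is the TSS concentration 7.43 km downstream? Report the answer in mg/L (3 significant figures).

Travel time t = 7.43 km / 0.44 m/s = 7430/0.44 = 1.689e+04 s = 0.1954 d.
First-order decay: C = 17.2·exp(−0.67·0.1954) = 17.2·0.8773 = 15.09 mg/L.

15.1 mg/L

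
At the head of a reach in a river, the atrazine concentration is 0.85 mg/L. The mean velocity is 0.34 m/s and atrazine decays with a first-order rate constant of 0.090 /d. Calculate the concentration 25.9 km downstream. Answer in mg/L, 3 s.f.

0.785 mg/L

Travel time t = 25.9 km / 0.34 m/s = 2.59e+04/0.34 = 7.618e+04 s = 0.8817 d.
First-order decay: C = 0.85·exp(−0.090·0.8817) = 0.85·0.9237 = 0.7852 mg/L.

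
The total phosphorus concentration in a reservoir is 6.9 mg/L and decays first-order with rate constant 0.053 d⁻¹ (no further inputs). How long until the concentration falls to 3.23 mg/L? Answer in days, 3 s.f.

14.3 d

t = ln(C₀/C)/k = ln(6.9/3.23)/0.053 = 0.759/0.053 = 14.32 d.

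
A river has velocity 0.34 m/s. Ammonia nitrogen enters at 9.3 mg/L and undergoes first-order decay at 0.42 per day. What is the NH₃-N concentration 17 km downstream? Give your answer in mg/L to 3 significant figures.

Travel time t = 17 km / 0.34 m/s = 1.7e+04/0.34 = 5e+04 s = 0.5787 d.
First-order decay: C = 9.3·exp(−0.42·0.5787) = 9.3·0.7842 = 7.293 mg/L.

7.29 mg/L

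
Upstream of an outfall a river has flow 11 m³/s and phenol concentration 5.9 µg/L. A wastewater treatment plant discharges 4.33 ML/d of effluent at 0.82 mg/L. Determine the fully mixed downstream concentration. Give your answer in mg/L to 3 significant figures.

4.33 ML/d = 0.05012 m³/s.
5.9 µg/L = 0.0059 mg/L.
Conservation of mass across the mixing zone: C = (0.05012·0.82 + 11·0.0059) / (0.05012 + 11) = 0.106/11.05 = 0.009592 mg/L.

0.00959 mg/L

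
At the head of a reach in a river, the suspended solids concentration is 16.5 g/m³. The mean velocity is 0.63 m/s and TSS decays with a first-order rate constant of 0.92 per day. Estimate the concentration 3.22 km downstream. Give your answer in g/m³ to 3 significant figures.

15.6 g/m³

Travel time t = 3.22 km / 0.63 m/s = 3220/0.63 = 5111 s = 0.05916 d.
First-order decay: C = 16.5·exp(−0.92·0.05916) = 16.5·0.947 = 15.63 g/m³.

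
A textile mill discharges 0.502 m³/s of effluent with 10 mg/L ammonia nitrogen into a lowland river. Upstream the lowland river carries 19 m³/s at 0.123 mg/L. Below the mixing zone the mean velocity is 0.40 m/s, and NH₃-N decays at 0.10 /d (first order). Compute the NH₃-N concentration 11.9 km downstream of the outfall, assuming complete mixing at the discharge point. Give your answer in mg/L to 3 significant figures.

After complete mixing, C₀ = (0.502·10 + 19·0.123) / 19.5 = 0.3772 mg/L.
Travel time t = 1.19e+04 m / 0.40 m/s = 2.975e+04 s = 0.3443 d.
C = 0.3772·exp(−0.10·0.3443) = 0.3772·0.9662 = 0.3645 mg/L.

0.364 mg/L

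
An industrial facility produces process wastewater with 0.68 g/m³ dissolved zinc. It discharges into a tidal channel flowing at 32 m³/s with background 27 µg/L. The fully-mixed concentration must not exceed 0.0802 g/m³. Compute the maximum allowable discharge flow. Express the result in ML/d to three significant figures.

27 µg/L = 0.027 mg/L.
Mass balance at complete mixing: C_std·(Q_w + Q_r) = Q_w·C_e + Q_r·C_b.
Rearranging, Q_w = Q_r·(C_std − C_b)/(C_e − C_std) = 32·(0.0802 − 0.027) / (0.68 − 0.0802) = 2.838 m³/s.
= 245.2 ML/d.

245 ML/d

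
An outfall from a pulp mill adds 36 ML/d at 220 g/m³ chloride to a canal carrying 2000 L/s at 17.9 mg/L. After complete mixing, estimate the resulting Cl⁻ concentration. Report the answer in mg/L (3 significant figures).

52.7 mg/L

36 ML/d = 0.4167 m³/s.
2000 L/s = 2 m³/s.
Conservation of mass across the mixing zone: C = (0.4167·220 + 2·17.9) / (0.4167 + 2) = 127.5/2.417 = 52.74 mg/L.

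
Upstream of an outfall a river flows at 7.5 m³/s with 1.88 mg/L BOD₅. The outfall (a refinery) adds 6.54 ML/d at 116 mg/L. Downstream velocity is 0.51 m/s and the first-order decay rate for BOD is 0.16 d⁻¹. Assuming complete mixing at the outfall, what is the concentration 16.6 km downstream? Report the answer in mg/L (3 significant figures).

2.84 mg/L

6.54 ML/d = 0.07569 m³/s.
After complete mixing, C₀ = (0.07569·116 + 7.5·1.88) / 7.576 = 3.02 mg/L.
Travel time t = 1.66e+04 m / 0.51 m/s = 3.255e+04 s = 0.3767 d.
C = 3.02·exp(−0.16·0.3767) = 3.02·0.9415 = 2.844 mg/L.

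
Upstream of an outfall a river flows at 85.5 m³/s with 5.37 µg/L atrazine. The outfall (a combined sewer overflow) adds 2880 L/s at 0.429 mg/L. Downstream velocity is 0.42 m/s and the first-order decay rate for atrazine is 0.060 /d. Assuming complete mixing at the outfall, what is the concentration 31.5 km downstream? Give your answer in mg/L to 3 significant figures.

2880 L/s = 2.88 m³/s.
5.37 µg/L = 0.00537 mg/L.
After complete mixing, C₀ = (2.88·0.429 + 85.5·0.00537) / 88.38 = 0.01917 mg/L.
Travel time t = 3.15e+04 m / 0.42 m/s = 7.5e+04 s = 0.8681 d.
C = 0.01917·exp(−0.060·0.8681) = 0.01917·0.9492 = 0.0182 mg/L.

0.0182 mg/L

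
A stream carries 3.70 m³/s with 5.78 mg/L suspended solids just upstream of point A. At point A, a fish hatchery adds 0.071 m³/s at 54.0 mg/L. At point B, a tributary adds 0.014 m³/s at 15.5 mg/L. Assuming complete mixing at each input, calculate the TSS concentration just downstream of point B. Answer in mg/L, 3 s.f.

6.72 mg/L

After input A: C = (3.7·5.78 + 0.071·54) / 3.771 = 6.688 mg/L.
After input B: C = (3.771·6.688 + 0.014·15.5) / 3.785 = 6.72 mg/L.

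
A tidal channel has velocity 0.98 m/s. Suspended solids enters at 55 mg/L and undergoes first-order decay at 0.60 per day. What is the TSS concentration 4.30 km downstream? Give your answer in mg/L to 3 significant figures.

53.3 mg/L

Travel time t = 4.30 km / 0.98 m/s = 4300/0.98 = 4388 s = 0.05078 d.
First-order decay: C = 55·exp(−0.60·0.05078) = 55·0.97 = 53.35 mg/L.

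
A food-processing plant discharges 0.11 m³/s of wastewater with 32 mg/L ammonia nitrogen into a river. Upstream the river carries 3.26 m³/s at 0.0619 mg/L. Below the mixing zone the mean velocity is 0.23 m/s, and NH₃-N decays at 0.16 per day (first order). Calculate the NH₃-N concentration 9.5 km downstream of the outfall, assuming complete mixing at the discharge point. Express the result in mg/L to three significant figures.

1.02 mg/L

After complete mixing, C₀ = (0.11·32 + 3.26·0.0619) / 3.37 = 1.104 mg/L.
Travel time t = 9500 m / 0.23 m/s = 4.13e+04 s = 0.4781 d.
C = 1.104·exp(−0.16·0.4781) = 1.104·0.9264 = 1.023 mg/L.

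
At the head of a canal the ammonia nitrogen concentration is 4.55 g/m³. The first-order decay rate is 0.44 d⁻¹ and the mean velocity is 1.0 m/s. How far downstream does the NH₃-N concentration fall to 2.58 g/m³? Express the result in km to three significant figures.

From C = C₀·e^(−kt), t = ln(C₀/C)/k = ln(4.55/2.58)/0.44 = 0.5673/0.44 = 1.289 d.
Distance = v·t = 1.0 m/s × 1.114e+05 s = 1.114e+05 m = 111.4 km.

111 km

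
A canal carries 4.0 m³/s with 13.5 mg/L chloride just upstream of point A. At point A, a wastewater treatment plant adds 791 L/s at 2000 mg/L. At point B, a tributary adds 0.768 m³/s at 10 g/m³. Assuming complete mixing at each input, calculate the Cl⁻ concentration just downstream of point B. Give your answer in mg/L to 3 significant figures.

296 mg/L

791 L/s = 0.791 m³/s.
After input A: C = (4·13.5 + 0.791·2000) / 4.791 = 341.5 mg/L.
After input B: C = (4.791·341.5 + 0.768·10) / 5.559 = 295.7 mg/L.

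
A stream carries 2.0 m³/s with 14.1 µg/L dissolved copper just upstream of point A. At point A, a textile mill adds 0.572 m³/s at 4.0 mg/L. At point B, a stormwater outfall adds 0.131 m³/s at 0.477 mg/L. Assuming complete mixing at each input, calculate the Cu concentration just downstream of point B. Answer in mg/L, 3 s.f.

0.880 mg/L

14.1 µg/L = 0.0141 mg/L.
After input A: C = (2·0.0141 + 0.572·4) / 2.572 = 0.9005 mg/L.
After input B: C = (2.572·0.9005 + 0.131·0.477) / 2.703 = 0.88 mg/L.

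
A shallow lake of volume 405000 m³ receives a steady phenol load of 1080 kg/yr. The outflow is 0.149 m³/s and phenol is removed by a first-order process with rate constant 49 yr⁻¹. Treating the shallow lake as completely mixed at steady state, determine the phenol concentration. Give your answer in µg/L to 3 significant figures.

Outflow Q = 0.149 m³/s × 3.156e+07 s/yr = 4.702e+06 m³/yr.
Steady-state CSTR mass balance: W = Q·C + k·V·C, so C = W/(Q + kV).
Q + kV = 4.702e+06 + 49·405000 = 2.455e+07 m³/yr.
C = 1080/2.455e+07 = 4.4e-05 kg/m³ = 0.044 mg/L = 44 µg/L.

44.0 µg/L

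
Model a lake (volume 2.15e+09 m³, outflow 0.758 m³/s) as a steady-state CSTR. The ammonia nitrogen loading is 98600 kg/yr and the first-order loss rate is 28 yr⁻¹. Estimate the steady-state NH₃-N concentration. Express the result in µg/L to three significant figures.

1.64 µg/L

Outflow Q = 0.758 m³/s × 3.156e+07 s/yr = 2.392e+07 m³/yr.
Steady-state CSTR mass balance: W = Q·C + k·V·C, so C = W/(Q + kV).
Q + kV = 2.392e+07 + 28·2.15e+09 = 6.022e+10 m³/yr.
C = 98600/6.022e+10 = 1.637e-06 kg/m³ = 0.001637 mg/L = 1.637 µg/L.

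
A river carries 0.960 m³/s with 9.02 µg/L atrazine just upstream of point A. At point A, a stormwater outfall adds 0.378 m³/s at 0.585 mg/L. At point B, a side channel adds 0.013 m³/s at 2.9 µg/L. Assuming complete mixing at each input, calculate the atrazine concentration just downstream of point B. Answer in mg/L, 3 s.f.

9.02 µg/L = 0.00902 mg/L.
After input A: C = (0.96·0.00902 + 0.378·0.585) / 1.338 = 0.1717 mg/L.
2.9 µg/L = 0.0029 mg/L.
After input B: C = (1.338·0.1717 + 0.013·0.0029) / 1.351 = 0.1701 mg/L.

0.170 mg/L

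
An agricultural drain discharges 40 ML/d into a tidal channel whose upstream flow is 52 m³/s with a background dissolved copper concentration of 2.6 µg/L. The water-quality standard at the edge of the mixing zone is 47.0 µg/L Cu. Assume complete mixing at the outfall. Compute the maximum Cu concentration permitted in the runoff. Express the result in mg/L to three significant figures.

40 ML/d = 0.463 m³/s.
2.6 µg/L = 0.0026 mg/L.
47.0 µg/L = 0.047 mg/L.
Mass balance: 0.047·52.46 = 0.463·Cₑ + 52·0.0026.
Cₑ = (2.466 − 0.1352) / 0.463 = 5.034 mg/L.

5.03 mg/L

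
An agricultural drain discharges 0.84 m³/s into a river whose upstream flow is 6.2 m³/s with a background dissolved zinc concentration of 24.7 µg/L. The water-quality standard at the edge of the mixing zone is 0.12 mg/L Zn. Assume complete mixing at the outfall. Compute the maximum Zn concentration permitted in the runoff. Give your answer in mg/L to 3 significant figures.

0.823 mg/L

24.7 µg/L = 0.0247 mg/L.
Mass balance: 0.12·7.04 = 0.84·Cₑ + 6.2·0.0247.
Cₑ = (0.8448 − 0.1531) / 0.84 = 0.8234 mg/L.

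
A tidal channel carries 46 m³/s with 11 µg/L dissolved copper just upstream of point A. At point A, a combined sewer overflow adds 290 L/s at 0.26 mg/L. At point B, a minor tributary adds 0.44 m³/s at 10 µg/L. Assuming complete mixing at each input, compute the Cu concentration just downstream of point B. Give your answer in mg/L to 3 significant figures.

0.0125 mg/L

11 µg/L = 0.011 mg/L.
290 L/s = 0.29 m³/s.
After input A: C = (46·0.011 + 0.29·0.26) / 46.29 = 0.01256 mg/L.
10 µg/L = 0.01 mg/L.
After input B: C = (46.29·0.01256 + 0.44·0.01) / 46.73 = 0.01254 mg/L.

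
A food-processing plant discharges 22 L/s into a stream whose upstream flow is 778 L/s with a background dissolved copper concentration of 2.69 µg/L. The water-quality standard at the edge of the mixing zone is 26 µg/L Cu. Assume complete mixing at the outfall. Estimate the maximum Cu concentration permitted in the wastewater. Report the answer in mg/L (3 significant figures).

0.850 mg/L

22 L/s = 0.022 m³/s.
778 L/s = 0.778 m³/s.
2.69 µg/L = 0.00269 mg/L.
26 µg/L = 0.026 mg/L.
Mass balance: 0.026·0.8 = 0.022·Cₑ + 0.778·0.00269.
Cₑ = (0.0208 − 0.002093) / 0.022 = 0.8503 mg/L.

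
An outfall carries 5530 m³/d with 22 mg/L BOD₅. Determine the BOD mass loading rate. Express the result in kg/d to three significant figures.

5530 m³/d = 0.064 m³/s.
Mass flux = Q·C = 0.064 m³/s × 22 g/m³ = 1.408 g/s.
= 1.408 g/s × 86.4 = 121.7 kg/d.

122 kg/d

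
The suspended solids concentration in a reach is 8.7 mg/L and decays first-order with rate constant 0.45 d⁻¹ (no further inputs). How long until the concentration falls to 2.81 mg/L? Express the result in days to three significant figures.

t = ln(C₀/C)/k = ln(8.7/2.81)/0.45 = 1.13/0.45 = 2.511 d.

2.51 d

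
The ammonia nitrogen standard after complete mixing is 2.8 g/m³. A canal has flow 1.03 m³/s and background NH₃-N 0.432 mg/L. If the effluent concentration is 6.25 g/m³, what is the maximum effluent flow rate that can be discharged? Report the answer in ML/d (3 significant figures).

61.1 ML/d

Mass balance at complete mixing: C_std·(Q_w + Q_r) = Q_w·C_e + Q_r·C_b.
Rearranging, Q_w = Q_r·(C_std − C_b)/(C_e − C_std) = 1.03·(2.8 − 0.432) / (6.25 − 2.8) = 0.707 m³/s.
= 61.08 ML/d.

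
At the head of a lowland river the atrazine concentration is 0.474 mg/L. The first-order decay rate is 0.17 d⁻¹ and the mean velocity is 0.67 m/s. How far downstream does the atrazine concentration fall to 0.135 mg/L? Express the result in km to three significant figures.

428 km

From C = C₀·e^(−kt), t = ln(C₀/C)/k = ln(0.474/0.135)/0.17 = 1.256/0.17 = 7.388 d.
Distance = v·t = 0.67 m/s × 6.383e+05 s = 4.277e+05 m = 427.7 km.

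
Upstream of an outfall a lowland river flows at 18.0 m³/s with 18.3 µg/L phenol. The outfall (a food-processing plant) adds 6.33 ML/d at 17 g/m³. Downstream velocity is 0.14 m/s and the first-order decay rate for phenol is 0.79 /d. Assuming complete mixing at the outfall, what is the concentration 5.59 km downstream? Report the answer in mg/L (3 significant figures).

0.0605 mg/L

6.33 ML/d = 0.07326 m³/s.
18.3 µg/L = 0.0183 mg/L.
After complete mixing, C₀ = (0.07326·17 + 18·0.0183) / 18.07 = 0.08714 mg/L.
Travel time t = 5590 m / 0.14 m/s = 3.993e+04 s = 0.4621 d.
C = 0.08714·exp(−0.79·0.4621) = 0.08714·0.6941 = 0.06049 mg/L.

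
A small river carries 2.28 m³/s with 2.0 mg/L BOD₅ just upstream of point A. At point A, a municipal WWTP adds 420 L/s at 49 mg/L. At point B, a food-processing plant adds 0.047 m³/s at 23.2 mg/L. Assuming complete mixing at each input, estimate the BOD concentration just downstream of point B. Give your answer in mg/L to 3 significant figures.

420 L/s = 0.42 m³/s.
After input A: C = (2.28·2 + 0.42·49) / 2.7 = 9.311 mg/L.
After input B: C = (2.7·9.311 + 0.047·23.2) / 2.747 = 9.549 mg/L.

9.55 mg/L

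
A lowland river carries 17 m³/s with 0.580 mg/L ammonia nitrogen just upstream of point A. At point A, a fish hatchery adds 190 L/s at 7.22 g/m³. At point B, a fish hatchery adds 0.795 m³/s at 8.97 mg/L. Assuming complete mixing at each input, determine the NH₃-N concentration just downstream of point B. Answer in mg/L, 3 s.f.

190 L/s = 0.19 m³/s.
After input A: C = (17·0.58 + 0.19·7.22) / 17.19 = 0.6534 mg/L.
After input B: C = (17.19·0.6534 + 0.795·8.97) / 17.99 = 1.021 mg/L.

1.02 mg/L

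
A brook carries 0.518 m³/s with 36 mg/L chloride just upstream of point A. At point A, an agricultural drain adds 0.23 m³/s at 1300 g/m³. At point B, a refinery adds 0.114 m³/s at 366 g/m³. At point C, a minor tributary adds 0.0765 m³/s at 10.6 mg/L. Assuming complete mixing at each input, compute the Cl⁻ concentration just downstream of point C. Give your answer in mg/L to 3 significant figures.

384 mg/L

After input A: C = (0.518·36 + 0.23·1300) / 0.748 = 424.7 mg/L.
After input B: C = (0.748·424.7 + 0.114·366) / 0.862 = 416.9 mg/L.
After input C: C = (0.862·416.9 + 0.0765·10.6) / 0.9385 = 383.8 mg/L.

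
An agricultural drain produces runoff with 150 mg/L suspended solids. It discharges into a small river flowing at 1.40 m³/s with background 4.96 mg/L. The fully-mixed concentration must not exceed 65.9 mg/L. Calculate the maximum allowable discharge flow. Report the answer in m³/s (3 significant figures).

Mass balance at complete mixing: C_std·(Q_w + Q_r) = Q_w·C_e + Q_r·C_b.
Rearranging, Q_w = Q_r·(C_std − C_b)/(C_e − C_std) = 1.40·(65.9 − 4.96) / (150 − 65.9) = 1.014 m³/s.

1.01 m³/s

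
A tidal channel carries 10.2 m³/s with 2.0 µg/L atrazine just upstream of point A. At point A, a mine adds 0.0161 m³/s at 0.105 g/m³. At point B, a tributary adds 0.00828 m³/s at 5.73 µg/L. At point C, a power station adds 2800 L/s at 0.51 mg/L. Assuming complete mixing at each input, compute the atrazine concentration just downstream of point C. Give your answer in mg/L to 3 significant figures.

0.111 mg/L

2.0 µg/L = 0.002 mg/L.
After input A: C = (10.2·0.002 + 0.0161·0.105) / 10.22 = 0.002162 mg/L.
5.73 µg/L = 0.00573 mg/L.
After input B: C = (10.22·0.002162 + 0.00828·0.00573) / 10.22 = 0.002165 mg/L.
2800 L/s = 2.8 m³/s.
After input C: C = (10.22·0.002165 + 2.8·0.51) / 13.02 = 0.1113 mg/L.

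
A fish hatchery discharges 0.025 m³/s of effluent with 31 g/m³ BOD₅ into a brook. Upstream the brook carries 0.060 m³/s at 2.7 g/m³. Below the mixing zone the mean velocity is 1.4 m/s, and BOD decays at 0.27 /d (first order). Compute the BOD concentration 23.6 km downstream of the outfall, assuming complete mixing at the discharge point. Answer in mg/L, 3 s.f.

10.5 mg/L

After complete mixing, C₀ = (0.025·31 + 0.06·2.7) / 0.085 = 11.02 mg/L.
Travel time t = 2.36e+04 m / 1.4 m/s = 1.686e+04 s = 0.1951 d.
C = 11.02·exp(−0.27·0.1951) = 11.02·0.9487 = 10.46 mg/L.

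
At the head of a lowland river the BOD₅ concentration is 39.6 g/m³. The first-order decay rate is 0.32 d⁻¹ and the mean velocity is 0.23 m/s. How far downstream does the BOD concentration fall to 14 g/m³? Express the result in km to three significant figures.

64.6 km

From C = C₀·e^(−kt), t = ln(C₀/C)/k = ln(39.6/14)/0.32 = 1.04/0.32 = 3.249 d.
Distance = v·t = 0.23 m/s × 2.807e+05 s = 6.457e+04 m = 64.57 km.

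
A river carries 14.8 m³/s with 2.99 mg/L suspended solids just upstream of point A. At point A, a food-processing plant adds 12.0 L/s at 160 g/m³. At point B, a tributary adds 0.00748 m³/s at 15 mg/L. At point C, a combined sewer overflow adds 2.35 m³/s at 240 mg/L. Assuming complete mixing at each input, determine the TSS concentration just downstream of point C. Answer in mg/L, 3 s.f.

12.0 L/s = 0.012 m³/s.
After input A: C = (14.8·2.99 + 0.012·160) / 14.81 = 3.117 mg/L.
After input B: C = (14.81·3.117 + 0.00748·15) / 14.82 = 3.123 mg/L.
After input C: C = (14.82·3.123 + 2.35·240) / 17.17 = 35.54 mg/L.

35.5 mg/L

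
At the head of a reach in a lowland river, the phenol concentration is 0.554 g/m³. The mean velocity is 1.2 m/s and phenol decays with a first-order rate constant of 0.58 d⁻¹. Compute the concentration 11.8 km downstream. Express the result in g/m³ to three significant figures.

Travel time t = 11.8 km / 1.2 m/s = 1.18e+04/1.2 = 9833 s = 0.1138 d.
First-order decay: C = 0.554·exp(−0.58·0.1138) = 0.554·0.9361 = 0.5186 g/m³.

0.519 g/m³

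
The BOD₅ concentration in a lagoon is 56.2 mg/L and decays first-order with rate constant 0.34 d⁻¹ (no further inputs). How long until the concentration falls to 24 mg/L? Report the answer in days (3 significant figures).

t = ln(C₀/C)/k = ln(56.2/24)/0.34 = 0.8509/0.34 = 2.503 d.

2.50 d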